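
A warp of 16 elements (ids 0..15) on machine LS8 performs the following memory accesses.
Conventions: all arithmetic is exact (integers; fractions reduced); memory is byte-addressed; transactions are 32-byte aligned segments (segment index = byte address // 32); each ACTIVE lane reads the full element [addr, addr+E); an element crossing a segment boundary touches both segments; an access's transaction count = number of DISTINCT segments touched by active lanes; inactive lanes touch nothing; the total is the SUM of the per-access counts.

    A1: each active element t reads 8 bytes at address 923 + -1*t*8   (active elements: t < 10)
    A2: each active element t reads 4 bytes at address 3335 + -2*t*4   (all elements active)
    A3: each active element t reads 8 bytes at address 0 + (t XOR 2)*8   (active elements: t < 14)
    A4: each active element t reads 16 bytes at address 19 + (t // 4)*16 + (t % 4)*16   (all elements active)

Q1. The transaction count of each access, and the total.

A1: 4 transactions
A2: 5 transactions
A3: 4 transactions
A4: 5 transactions

Answer: 4,5,4,5; total 18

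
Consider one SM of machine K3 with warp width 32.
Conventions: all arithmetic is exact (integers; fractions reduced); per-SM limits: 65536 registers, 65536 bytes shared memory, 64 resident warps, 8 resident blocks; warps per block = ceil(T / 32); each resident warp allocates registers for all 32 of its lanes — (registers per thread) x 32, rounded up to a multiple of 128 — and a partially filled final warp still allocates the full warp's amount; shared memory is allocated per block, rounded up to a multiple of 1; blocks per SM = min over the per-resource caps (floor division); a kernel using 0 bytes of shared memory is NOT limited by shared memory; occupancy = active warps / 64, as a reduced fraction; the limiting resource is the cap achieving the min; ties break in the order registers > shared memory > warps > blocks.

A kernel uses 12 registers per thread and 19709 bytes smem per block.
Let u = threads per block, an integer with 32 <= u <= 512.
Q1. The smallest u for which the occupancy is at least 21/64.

Answer: u = 193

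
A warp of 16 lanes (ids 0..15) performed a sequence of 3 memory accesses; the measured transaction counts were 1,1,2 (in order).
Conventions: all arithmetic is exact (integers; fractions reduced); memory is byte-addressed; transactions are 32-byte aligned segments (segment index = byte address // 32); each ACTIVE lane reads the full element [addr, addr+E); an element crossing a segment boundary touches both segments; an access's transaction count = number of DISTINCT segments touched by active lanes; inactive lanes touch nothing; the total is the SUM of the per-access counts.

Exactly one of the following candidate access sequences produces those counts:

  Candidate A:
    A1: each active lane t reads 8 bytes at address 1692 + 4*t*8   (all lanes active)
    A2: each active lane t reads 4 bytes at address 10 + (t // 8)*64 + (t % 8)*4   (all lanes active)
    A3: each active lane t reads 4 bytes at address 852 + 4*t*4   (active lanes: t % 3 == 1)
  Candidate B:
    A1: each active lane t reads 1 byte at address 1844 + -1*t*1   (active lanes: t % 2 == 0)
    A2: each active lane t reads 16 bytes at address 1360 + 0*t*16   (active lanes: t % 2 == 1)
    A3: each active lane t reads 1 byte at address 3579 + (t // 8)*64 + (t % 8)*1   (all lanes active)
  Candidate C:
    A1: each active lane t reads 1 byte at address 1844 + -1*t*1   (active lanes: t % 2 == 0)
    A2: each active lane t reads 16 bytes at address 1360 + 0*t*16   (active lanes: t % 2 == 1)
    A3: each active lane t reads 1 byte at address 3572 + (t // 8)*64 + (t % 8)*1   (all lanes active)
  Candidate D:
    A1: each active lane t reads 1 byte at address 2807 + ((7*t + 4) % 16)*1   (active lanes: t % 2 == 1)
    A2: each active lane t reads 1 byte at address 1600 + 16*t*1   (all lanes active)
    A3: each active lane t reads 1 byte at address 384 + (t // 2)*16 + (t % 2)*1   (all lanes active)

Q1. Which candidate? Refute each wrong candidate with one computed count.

A: A1 gives 17 transactions, not 1
B: A3 gives 4 transactions, not 2
D: A1 gives 2 transactions, not 1
C: all counts match (1,1,2)

Answer: C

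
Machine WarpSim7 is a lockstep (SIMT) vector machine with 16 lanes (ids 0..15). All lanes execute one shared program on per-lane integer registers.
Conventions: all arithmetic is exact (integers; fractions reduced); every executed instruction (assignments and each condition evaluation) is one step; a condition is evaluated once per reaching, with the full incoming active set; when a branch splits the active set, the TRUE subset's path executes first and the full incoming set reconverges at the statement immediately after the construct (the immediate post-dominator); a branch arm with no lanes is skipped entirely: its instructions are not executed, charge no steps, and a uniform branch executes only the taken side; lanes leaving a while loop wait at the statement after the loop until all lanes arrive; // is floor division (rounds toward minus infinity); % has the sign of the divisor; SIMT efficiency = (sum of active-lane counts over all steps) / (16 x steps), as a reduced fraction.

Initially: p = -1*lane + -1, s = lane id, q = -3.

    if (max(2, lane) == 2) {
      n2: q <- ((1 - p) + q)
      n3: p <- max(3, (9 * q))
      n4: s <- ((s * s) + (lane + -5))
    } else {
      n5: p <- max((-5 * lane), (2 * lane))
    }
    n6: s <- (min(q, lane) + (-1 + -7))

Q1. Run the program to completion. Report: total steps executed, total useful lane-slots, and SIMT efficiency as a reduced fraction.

Answer: 6 steps, 54 useful, 9/16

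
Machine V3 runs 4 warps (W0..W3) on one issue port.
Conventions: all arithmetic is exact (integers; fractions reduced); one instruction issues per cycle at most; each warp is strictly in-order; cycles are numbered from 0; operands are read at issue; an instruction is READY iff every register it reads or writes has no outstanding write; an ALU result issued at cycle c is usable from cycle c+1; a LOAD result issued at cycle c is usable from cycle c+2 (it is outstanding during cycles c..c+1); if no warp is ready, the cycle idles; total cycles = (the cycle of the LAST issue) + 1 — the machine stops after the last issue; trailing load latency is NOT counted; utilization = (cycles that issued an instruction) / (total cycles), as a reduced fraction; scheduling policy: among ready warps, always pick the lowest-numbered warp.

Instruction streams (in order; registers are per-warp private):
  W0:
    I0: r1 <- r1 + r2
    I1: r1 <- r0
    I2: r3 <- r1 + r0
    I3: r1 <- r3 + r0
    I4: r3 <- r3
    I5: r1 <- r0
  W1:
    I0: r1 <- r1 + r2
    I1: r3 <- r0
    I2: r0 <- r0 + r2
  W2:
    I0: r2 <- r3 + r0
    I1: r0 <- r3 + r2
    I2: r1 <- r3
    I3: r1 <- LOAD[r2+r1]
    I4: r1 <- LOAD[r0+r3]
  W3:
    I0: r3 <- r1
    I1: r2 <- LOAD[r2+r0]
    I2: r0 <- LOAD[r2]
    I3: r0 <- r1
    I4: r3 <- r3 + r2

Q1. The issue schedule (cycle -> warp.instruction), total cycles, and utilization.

cycle 0: W0.I0
cycle 1: W0.I1
cycle 2: W0.I2
cycle 3: W0.I3
cycle 4: W0.I4
cycle 5: W0.I5
cycle 6: W1.I0
cycle 7: W1.I1
cycle 8: W1.I2
cycle 9: W2.I0
cycle 10: W2.I1
cycle 11: W2.I2
cycle 12: W2.I3
cycle 13: W3.I0
cycle 14: W2.I4
cycle 15: W3.I1
cycle 16: idle
cycle 17: W3.I2
cycle 18: idle
cycle 19: W3.I3
cycle 20: W3.I4

Answer: 21 cycles, utilization 19/21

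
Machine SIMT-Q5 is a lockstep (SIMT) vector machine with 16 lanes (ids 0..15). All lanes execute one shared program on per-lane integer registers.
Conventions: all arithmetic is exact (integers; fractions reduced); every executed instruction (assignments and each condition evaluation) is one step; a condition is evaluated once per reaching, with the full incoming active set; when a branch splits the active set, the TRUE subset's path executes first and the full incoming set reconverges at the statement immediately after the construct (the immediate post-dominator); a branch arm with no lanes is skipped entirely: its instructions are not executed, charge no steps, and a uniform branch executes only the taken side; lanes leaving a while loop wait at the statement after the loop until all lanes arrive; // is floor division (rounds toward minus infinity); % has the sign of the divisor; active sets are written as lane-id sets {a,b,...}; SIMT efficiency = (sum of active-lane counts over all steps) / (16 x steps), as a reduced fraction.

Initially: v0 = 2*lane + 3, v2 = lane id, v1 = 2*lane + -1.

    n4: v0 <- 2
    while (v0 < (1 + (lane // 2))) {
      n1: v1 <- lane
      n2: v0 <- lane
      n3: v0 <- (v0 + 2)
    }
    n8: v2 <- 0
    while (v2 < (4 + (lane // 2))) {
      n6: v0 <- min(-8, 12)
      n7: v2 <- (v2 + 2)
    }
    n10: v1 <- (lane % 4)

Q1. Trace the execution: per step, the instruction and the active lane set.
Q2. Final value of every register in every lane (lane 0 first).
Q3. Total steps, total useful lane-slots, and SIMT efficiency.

step 0: v0 <- 2                      {0,1,2,3,4,5,6,7,8,9,10,11,12,13,14,15}
step 1: eval (v0 < (1 + (lane // 2))) {0,1,2,3,4,5,6,7,8,9,10,11,12,13,14,15}
step 2: v1 <- lane                   {4,5,6,7,8,9,10,11,12,13,14,15}
step 3: v0 <- lane                   {4,5,6,7,8,9,10,11,12,13,14,15}
step 4: v0 <- (v0 + 2)               {4,5,6,7,8,9,10,11,12,13,14,15}
step 5: eval (v0 < (1 + (lane // 2))) {4,5,6,7,8,9,10,11,12,13,14,15}
step 6: v2 <- 0                      {0,1,2,3,4,5,6,7,8,9,10,11,12,13,14,15}
step 7: eval (v2 < (4 + (lane // 2))) {0,1,2,3,4,5,6,7,8,9,10,11,12,13,14,15}
step 8: v0 <- min(-8, 12)            {0,1,2,3,4,5,6,7,8,9,10,11,12,13,14,15}
step 9: v2 <- (v2 + 2)               {0,1,2,3,4,5,6,7,8,9,10,11,12,13,14,15}
step 10: eval (v2 < (4 + (lane // 2))) {0,1,2,3,4,5,6,7,8,9,10,11,12,13,14,15}
step 11: v0 <- min(-8, 12)            {0,1,2,3,4,5,6,7,8,9,10,11,12,13,14,15}
step 12: v2 <- (v2 + 2)               {0,1,2,3,4,5,6,7,8,9,10,11,12,13,14,15}
step 13: eval (v2 < (4 + (lane // 2))) {0,1,2,3,4,5,6,7,8,9,10,11,12,13,14,15}
step 14: v0 <- min(-8, 12)            {2,3,4,5,6,7,8,9,10,11,12,13,14,15}
step 15: v2 <- (v2 + 2)               {2,3,4,5,6,7,8,9,10,11,12,13,14,15}
step 16: eval (v2 < (4 + (lane // 2))) {2,3,4,5,6,7,8,9,10,11,12,13,14,15}
step 17: v0 <- min(-8, 12)            {6,7,8,9,10,11,12,13,14,15}
step 18: v2 <- (v2 + 2)               {6,7,8,9,10,11,12,13,14,15}
step 19: eval (v2 < (4 + (lane // 2))) {6,7,8,9,10,11,12,13,14,15}
step 20: v0 <- min(-8, 12)            {10,11,12,13,14,15}
step 21: v2 <- (v2 + 2)               {10,11,12,13,14,15}
step 22: eval (v2 < (4 + (lane // 2))) {10,11,12,13,14,15}
step 23: v0 <- min(-8, 12)            {14,15}
step 24: v2 <- (v2 + 2)               {14,15}
step 25: eval (v2 < (4 + (lane // 2))) {14,15}
step 26: v1 <- (lane % 4)             {0,1,2,3,4,5,6,7,8,9,10,11,12,13,14,15}

Answer: 27 steps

v0: -8,-8,-8,-8,-8,-8,-8,-8,-8,-8,-8,-8,-8,-8,-8,-8
v2: 4,4,6,6,6,6,8,8,8,8,10,10,10,10,12,12
v1: 0,1,2,3,0,1,2,3,0,1,2,3,0,1,2,3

steps = 27; useful = 320; efficiency = 320/432 = 20/27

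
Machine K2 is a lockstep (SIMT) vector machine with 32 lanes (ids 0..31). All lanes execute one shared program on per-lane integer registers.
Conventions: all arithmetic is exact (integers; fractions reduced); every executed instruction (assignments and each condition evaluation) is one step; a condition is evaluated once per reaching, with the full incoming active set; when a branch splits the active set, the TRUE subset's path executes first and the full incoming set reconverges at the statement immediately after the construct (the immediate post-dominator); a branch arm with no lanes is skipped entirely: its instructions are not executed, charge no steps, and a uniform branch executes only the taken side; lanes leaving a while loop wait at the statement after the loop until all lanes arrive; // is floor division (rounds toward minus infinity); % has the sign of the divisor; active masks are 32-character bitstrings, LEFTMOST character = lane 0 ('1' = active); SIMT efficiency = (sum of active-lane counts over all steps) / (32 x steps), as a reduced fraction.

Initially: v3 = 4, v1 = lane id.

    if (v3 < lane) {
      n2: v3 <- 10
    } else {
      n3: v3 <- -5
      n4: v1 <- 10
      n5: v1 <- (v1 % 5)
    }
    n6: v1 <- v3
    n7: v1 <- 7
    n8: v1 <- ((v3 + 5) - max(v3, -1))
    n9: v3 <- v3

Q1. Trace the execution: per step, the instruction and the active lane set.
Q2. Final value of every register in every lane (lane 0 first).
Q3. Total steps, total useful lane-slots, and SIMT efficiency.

step 0: eval (v3 < lane)             11111111111111111111111111111111
step 1: v3 <- 10                     00000111111111111111111111111111
step 2: v3 <- -5                     11111000000000000000000000000000
step 3: v1 <- 10                     11111000000000000000000000000000
step 4: v1 <- (v1 % 5)               11111000000000000000000000000000
step 5: v1 <- v3                     11111111111111111111111111111111
step 6: v1 <- 7                      11111111111111111111111111111111
step 7: v1 <- ((v3 + 5) - max(v3, -1)) 11111111111111111111111111111111
step 8: v3 <- v3                     11111111111111111111111111111111

Answer: 9 steps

v3: -5,-5,-5,-5,-5,10,10,10,10,10,10,10,10,10,10,10,10,10,10,10,10,10,10,10,10,10,10,10,10,10,10,10
v1: 1,1,1,1,1,5,5,5,5,5,5,5,5,5,5,5,5,5,5,5,5,5,5,5,5,5,5,5,5,5,5,5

steps = 9; useful = 202; efficiency = 202/288 = 101/144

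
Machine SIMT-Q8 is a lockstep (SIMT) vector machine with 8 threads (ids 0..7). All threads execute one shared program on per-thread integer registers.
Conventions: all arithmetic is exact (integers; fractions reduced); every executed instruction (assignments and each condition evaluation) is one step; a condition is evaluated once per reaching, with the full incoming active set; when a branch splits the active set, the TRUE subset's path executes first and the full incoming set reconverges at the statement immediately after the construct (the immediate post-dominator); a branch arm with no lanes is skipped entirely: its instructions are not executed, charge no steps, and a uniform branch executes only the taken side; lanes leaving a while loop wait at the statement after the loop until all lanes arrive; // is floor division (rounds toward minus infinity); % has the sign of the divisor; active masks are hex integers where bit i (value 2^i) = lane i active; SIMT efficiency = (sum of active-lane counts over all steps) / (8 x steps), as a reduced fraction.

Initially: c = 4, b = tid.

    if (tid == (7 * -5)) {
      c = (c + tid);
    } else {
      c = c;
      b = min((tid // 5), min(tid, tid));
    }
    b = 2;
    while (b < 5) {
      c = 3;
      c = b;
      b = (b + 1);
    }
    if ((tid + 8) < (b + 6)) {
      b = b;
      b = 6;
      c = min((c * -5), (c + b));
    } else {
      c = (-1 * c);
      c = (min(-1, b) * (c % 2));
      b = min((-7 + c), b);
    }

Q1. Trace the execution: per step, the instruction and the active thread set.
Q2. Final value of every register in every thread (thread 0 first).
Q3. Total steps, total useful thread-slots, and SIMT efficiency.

step 0: eval (tid == (7 * -5))       0xff
step 1: c <- c                       0xff
step 2: b <- min((tid // 5), min(tid, tid)) 0xff
step 3: b <- 2                       0xff
step 4: eval (b < 5)                 0xff
step 5: c <- 3                       0xff
step 6: c <- b                       0xff
step 7: b <- (b + 1)                 0xff
step 8: eval (b < 5)                 0xff
step 9: c <- 3                       0xff
step 10: c <- b                       0xff
step 11: b <- (b + 1)                 0xff
step 12: eval (b < 5)                 0xff
step 13: c <- 3                       0xff
step 14: c <- b                       0xff
step 15: b <- (b + 1)                 0xff
step 16: eval (b < 5)                 0xff
step 17: eval ((tid + 8) < (b + 6))   0xff
step 18: b <- b                       0x07
step 19: b <- 6                       0x07
step 20: c <- min((c * -5), (c + b))  0x07
step 21: c <- (-1 * c)                0xf8
step 22: c <- (min(-1, b) * (c % 2))  0xf8
step 23: b <- min((-7 + c), b)        0xf8

Answer: 24 steps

c: -20,-20,-20,0,0,0,0,0
b: 6,6,6,-7,-7,-7,-7,-7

steps = 24; useful = 168; efficiency = 168/192 = 7/8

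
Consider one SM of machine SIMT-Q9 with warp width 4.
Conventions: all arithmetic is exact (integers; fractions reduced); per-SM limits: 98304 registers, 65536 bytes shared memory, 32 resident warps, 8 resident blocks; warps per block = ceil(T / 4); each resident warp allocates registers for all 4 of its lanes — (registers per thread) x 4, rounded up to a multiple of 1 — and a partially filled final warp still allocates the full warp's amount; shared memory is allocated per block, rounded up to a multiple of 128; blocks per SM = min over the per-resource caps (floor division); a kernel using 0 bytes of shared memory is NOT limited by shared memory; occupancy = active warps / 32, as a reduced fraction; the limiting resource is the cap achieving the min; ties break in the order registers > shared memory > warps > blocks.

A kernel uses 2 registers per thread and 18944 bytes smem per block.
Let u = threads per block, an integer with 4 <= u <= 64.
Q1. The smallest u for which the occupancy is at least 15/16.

Answer: u = 37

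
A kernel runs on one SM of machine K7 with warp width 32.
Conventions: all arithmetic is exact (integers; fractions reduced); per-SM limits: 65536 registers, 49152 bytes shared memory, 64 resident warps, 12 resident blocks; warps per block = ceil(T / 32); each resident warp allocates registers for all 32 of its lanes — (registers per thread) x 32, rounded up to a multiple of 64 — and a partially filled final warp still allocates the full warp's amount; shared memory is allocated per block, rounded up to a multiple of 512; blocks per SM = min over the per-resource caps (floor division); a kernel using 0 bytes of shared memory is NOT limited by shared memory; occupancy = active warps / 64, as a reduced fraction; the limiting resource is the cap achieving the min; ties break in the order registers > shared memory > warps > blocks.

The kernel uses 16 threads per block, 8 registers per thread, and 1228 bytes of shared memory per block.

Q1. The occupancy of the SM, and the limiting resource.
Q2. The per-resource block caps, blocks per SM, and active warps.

Answer: occupancy 3/16, limited by blocks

registers: 256 blocks
shared memory: 32 blocks
warps: 64 blocks
blocks: 12 blocks

Answer: 12 blocks, 12 active warps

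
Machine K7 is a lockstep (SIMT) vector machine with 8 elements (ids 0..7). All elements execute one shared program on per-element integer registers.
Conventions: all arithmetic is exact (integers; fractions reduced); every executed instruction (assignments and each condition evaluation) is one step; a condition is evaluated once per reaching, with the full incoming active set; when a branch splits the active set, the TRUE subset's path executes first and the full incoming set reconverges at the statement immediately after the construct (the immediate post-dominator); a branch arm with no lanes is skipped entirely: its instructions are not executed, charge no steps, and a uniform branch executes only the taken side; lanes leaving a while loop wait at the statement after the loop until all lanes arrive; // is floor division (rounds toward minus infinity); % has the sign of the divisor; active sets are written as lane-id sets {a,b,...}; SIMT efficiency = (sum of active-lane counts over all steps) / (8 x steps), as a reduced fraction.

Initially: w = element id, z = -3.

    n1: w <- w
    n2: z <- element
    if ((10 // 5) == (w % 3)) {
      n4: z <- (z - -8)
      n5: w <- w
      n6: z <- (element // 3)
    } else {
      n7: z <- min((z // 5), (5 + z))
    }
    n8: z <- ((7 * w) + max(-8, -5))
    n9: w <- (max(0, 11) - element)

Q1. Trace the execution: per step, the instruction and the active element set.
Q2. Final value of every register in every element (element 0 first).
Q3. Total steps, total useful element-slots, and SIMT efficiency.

step 0: w <- w                       {0,1,2,3,4,5,6,7}
step 1: z <- element                 {0,1,2,3,4,5,6,7}
step 2: eval ((10 // 5) == (w % 3))  {0,1,2,3,4,5,6,7}
step 3: z <- (z - -8)                {2,5}
step 4: w <- w                       {2,5}
step 5: z <- (element // 3)          {2,5}
step 6: z <- min((z // 5), (5 + z))  {0,1,3,4,6,7}
step 7: z <- ((7 * w) + max(-8, -5)) {0,1,2,3,4,5,6,7}
step 8: w <- (max(0, 11) - element)  {0,1,2,3,4,5,6,7}

Answer: 9 steps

w: 11,10,9,8,7,6,5,4
z: -5,2,9,16,23,30,37,44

steps = 9; useful = 52; efficiency = 52/72 = 13/18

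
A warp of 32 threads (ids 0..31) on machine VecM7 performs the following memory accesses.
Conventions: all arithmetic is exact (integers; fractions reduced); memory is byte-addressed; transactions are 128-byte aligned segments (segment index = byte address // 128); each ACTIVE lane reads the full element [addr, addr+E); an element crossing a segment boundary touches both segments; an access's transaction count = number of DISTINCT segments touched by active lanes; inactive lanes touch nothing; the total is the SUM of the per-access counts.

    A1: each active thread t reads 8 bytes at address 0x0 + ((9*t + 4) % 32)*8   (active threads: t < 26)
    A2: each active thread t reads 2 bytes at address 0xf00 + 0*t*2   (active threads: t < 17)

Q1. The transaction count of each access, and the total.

A1: 2 transactions
A2: 1 transaction

Answer: 2,1; total 3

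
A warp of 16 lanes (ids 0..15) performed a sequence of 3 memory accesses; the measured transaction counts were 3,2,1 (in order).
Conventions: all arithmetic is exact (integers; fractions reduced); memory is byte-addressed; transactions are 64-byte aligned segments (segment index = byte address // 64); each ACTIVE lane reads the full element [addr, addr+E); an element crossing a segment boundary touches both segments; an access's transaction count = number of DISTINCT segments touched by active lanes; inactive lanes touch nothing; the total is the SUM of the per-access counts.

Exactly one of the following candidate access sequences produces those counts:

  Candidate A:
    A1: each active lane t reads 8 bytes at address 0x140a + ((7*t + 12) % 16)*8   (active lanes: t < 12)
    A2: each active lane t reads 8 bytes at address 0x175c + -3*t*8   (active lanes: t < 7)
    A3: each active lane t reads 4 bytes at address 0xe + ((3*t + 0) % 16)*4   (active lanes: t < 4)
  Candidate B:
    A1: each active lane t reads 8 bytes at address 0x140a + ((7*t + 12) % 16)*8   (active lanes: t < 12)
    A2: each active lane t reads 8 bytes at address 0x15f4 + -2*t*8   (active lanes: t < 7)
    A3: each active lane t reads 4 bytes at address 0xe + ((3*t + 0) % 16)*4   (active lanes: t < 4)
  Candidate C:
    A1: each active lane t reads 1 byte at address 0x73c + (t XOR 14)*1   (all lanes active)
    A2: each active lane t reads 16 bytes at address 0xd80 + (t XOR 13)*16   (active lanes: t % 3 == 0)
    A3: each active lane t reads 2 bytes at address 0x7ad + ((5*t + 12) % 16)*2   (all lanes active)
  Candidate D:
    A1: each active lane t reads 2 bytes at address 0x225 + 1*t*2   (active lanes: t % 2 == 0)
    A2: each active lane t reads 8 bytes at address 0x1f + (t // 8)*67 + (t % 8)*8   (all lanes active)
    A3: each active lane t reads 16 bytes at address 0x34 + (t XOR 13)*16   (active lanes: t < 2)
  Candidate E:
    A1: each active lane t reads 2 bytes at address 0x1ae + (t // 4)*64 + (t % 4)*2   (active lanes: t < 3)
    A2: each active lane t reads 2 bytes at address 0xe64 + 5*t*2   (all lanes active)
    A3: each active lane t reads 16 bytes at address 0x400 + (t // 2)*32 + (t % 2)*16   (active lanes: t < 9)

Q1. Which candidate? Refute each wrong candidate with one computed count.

A: A2 gives 3 transactions, not 2
C: A1 gives 2 transactions, not 3
D: A1 gives 2 transactions, not 3
E: A1 gives 1 transaction, not 3
B: all counts match (3,2,1)

Answer: B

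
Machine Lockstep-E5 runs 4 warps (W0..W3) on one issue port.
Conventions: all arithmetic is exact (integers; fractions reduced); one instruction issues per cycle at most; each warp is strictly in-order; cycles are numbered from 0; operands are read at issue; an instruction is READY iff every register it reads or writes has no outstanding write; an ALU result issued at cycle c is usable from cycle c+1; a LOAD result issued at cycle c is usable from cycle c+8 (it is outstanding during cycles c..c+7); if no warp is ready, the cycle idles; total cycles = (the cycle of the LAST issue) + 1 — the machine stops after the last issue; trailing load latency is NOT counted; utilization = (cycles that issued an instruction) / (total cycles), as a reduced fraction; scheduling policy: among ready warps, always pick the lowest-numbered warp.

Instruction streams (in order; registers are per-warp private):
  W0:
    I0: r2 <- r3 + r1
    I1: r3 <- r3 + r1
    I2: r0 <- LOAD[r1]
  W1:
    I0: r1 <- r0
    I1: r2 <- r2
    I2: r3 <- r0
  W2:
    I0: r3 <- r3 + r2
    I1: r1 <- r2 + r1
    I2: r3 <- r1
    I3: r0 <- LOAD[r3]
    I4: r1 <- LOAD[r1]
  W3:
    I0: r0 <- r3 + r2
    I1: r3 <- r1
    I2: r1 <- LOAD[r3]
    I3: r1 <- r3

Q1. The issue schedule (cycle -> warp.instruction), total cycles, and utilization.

cycle 0: W0.I0
cycle 1: W0.I1
cycle 2: W0.I2
cycle 3: W1.I0
cycle 4: W1.I1
cycle 5: W1.I2
cycle 6: W2.I0
cycle 7: W2.I1
cycle 8: W2.I2
cycle 9: W2.I3
cycle 10: W2.I4
cycle 11: W3.I0
cycle 12: W3.I1
cycle 13: W3.I2
cycle 14: idle
cycle 15: idle
cycle 16: idle
cycle 17: idle
cycle 18: idle
cycle 19: idle
cycle 20: idle
cycle 21: W3.I3

Answer: 22 cycles, utilization 15/22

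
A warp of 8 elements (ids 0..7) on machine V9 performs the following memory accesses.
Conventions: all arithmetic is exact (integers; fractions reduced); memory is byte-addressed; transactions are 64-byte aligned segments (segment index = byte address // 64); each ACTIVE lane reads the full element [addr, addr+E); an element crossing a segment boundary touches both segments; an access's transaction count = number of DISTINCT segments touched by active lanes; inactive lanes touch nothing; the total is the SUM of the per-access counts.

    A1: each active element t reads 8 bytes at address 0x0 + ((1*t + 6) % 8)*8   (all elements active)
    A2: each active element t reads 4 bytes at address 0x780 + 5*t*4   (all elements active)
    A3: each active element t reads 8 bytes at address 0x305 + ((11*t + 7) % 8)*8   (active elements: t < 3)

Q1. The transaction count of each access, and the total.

A1: 1 transaction
A2: 3 transactions
A3: 2 transactions

Answer: 1,3,2; total 6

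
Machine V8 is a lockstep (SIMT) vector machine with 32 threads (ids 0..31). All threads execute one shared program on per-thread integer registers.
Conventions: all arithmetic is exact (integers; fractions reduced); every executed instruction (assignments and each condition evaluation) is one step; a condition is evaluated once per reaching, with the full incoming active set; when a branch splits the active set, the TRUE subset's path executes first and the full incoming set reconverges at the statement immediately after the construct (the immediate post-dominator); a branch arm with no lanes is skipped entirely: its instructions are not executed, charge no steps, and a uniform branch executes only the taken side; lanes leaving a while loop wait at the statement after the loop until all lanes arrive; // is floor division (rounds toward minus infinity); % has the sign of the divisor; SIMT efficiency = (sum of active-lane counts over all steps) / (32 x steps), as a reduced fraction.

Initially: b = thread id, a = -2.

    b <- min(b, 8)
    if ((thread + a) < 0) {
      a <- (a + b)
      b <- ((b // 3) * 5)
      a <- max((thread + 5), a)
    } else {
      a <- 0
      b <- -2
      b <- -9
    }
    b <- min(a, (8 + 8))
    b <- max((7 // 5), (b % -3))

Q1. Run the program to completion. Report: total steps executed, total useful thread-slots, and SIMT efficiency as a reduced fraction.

Answer: 10 steps, 224 useful, 7/10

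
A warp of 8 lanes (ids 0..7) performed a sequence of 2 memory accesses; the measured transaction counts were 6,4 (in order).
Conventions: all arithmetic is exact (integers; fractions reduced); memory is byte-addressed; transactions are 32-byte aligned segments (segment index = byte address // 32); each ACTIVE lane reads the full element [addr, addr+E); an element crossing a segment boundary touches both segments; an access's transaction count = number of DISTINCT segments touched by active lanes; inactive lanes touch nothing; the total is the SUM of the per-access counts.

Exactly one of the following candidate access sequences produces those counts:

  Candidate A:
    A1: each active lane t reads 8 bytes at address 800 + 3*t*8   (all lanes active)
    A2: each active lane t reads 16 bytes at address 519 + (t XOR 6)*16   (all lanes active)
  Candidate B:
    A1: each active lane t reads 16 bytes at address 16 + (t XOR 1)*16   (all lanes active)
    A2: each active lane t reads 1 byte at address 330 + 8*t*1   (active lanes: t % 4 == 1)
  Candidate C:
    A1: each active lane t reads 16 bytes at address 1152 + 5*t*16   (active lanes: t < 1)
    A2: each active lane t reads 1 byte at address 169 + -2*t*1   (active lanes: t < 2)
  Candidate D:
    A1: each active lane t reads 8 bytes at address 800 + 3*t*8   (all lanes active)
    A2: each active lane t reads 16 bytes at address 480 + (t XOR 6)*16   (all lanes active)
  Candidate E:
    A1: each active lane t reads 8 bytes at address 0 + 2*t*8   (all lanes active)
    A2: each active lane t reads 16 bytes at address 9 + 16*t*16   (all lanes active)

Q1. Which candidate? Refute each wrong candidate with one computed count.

A: A2 gives 5 transactions, not 4
B: A1 gives 5 transactions, not 6
C: A1 gives 1 transaction, not 6
E: A1 gives 4 transactions, not 6
D: all counts match (6,4)

Answer: D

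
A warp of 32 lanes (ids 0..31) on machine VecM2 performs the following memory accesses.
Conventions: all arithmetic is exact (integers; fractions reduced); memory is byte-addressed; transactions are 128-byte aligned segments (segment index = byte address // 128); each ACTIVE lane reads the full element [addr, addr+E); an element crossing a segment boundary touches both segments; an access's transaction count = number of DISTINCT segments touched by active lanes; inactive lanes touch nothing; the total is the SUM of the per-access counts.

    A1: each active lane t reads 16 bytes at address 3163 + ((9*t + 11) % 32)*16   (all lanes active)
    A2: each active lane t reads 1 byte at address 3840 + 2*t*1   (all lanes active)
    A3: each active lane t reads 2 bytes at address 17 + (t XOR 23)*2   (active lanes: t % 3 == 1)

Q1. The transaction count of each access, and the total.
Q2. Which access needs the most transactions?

A1: 5 transactions
A2: 1 transaction
A3: 1 transaction

Answer: 5,1,1; total 7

Answer: A1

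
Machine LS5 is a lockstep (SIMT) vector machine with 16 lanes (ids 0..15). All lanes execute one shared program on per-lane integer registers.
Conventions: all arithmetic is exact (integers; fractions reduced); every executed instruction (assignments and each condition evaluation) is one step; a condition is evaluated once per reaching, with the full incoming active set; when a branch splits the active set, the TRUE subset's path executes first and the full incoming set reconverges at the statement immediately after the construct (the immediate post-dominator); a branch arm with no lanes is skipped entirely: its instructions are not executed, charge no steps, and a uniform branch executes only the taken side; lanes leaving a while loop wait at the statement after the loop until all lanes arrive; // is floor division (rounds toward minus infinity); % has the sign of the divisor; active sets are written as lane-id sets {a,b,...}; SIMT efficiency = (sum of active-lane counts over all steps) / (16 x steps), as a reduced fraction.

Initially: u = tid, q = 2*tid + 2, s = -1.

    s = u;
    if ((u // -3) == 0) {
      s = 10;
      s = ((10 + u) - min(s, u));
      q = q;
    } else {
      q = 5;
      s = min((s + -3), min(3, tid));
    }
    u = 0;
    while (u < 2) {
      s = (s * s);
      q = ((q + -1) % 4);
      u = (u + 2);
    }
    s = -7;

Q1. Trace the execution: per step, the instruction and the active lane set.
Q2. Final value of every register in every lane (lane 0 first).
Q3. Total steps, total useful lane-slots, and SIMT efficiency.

step 0: s <- u                       {0,1,2,3,4,5,6,7,8,9,10,11,12,13,14,15}
step 1: eval ((u // -3) == 0)        {0,1,2,3,4,5,6,7,8,9,10,11,12,13,14,15}
step 2: s <- 10                      {0}
step 3: s <- ((10 + u) - min(s, u))  {0}
step 4: q <- q                       {0}
step 5: q <- 5                       {1,2,3,4,5,6,7,8,9,10,11,12,13,14,15}
step 6: s <- min((s + -3), min(3, tid)) {1,2,3,4,5,6,7,8,9,10,11,12,13,14,15}
step 7: u <- 0                       {0,1,2,3,4,5,6,7,8,9,10,11,12,13,14,15}
step 8: eval (u < 2)                 {0,1,2,3,4,5,6,7,8,9,10,11,12,13,14,15}
step 9: s <- (s * s)                 {0,1,2,3,4,5,6,7,8,9,10,11,12,13,14,15}
step 10: q <- ((q + -1) % 4)          {0,1,2,3,4,5,6,7,8,9,10,11,12,13,14,15}
step 11: u <- (u + 2)                 {0,1,2,3,4,5,6,7,8,9,10,11,12,13,14,15}
step 12: eval (u < 2)                 {0,1,2,3,4,5,6,7,8,9,10,11,12,13,14,15}
step 13: s <- -7                      {0,1,2,3,4,5,6,7,8,9,10,11,12,13,14,15}

Answer: 14 steps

u: 2,2,2,2,2,2,2,2,2,2,2,2,2,2,2,2
q: 1,0,0,0,0,0,0,0,0,0,0,0,0,0,0,0
s: -7,-7,-7,-7,-7,-7,-7,-7,-7,-7,-7,-7,-7,-7,-7,-7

steps = 14; useful = 177; efficiency = 177/224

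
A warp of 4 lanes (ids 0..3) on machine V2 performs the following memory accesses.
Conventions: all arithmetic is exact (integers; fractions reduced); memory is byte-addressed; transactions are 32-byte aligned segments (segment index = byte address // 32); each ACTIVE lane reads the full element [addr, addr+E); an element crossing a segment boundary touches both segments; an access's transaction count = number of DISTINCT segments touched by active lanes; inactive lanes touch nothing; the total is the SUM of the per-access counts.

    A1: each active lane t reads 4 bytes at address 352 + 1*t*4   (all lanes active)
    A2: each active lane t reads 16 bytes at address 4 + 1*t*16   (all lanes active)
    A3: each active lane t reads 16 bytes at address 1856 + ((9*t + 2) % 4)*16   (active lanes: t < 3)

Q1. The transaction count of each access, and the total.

A1: 1 transaction
A2: 3 transactions
A3: 2 transactions

Answer: 1,3,2; total 6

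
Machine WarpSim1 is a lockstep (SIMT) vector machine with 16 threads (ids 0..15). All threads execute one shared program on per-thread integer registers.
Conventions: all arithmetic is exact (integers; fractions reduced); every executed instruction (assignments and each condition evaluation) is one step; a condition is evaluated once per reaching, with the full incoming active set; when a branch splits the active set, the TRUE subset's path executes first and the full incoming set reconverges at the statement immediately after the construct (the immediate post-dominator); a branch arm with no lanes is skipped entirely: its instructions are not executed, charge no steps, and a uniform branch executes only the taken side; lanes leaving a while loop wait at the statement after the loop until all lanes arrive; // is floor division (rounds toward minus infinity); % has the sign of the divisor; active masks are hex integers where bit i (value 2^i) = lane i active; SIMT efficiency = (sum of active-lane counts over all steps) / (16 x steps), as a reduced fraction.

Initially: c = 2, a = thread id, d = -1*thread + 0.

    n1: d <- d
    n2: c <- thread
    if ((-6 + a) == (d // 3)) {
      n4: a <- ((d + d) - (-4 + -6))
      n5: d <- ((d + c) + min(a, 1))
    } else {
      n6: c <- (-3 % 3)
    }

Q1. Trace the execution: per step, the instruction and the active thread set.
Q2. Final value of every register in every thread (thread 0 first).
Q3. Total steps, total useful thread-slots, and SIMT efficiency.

step 0: d <- d                       0xffff
step 1: c <- thread                  0xffff
step 2: eval ((-6 + a) == (d // 3))  0xffff
step 3: a <- ((d + d) - (-4 + -6))   0x0010
step 4: d <- ((d + c) + min(a, 1))   0x0010
step 5: c <- (-3 % 3)                0xffef

Answer: 6 steps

c: 0,0,0,0,4,0,0,0,0,0,0,0,0,0,0,0
a: 0,1,2,3,2,5,6,7,8,9,10,11,12,13,14,15
d: 0,-1,-2,-3,1,-5,-6,-7,-8,-9,-10,-11,-12,-13,-14,-15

steps = 6; useful = 65; efficiency = 65/96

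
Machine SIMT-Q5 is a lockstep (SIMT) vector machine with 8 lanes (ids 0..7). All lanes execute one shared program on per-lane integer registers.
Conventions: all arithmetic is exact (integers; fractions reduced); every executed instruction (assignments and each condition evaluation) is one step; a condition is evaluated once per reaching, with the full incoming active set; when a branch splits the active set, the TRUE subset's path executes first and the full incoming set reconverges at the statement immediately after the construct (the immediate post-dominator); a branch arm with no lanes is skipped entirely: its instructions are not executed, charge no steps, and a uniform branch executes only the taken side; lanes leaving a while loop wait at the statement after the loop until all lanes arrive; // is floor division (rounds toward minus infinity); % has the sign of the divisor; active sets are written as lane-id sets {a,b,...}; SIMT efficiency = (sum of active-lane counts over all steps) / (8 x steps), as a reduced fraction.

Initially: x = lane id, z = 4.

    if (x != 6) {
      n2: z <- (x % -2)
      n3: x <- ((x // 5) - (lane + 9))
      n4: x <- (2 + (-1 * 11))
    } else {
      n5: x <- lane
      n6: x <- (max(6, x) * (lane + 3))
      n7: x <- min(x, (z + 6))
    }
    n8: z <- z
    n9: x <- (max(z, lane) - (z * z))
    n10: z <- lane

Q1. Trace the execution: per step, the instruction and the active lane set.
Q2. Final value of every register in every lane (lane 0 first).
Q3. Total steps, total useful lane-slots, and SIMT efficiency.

step 0: eval (x != 6)                {0,1,2,3,4,5,6,7}
step 1: z <- (x % -2)                {0,1,2,3,4,5,7}
step 2: x <- ((x // 5) - (lane + 9)) {0,1,2,3,4,5,7}
step 3: x <- (2 + (-1 * 11))         {0,1,2,3,4,5,7}
step 4: x <- lane                    {6}
step 5: x <- (max(6, x) * (lane + 3)) {6}
step 6: x <- min(x, (z + 6))         {6}
step 7: z <- z                       {0,1,2,3,4,5,6,7}
step 8: x <- (max(z, lane) - (z * z)) {0,1,2,3,4,5,6,7}
step 9: z <- lane                    {0,1,2,3,4,5,6,7}

Answer: 10 steps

x: 0,0,2,2,4,4,-10,6
z: 0,1,2,3,4,5,6,7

steps = 10; useful = 56; efficiency = 56/80 = 7/10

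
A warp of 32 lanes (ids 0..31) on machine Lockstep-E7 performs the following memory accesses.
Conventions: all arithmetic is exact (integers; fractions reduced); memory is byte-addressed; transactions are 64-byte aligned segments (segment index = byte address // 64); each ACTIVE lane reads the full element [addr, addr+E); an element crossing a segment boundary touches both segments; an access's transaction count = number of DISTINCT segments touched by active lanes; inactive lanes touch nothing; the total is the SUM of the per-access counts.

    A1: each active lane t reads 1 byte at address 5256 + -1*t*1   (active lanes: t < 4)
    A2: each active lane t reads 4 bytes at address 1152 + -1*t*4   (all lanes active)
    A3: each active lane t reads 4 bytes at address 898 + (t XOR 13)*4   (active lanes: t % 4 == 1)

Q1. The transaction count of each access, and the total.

A1: 1 transaction
A2: 3 transactions
A3: 2 transactions

Answer: 1,3,2; total 6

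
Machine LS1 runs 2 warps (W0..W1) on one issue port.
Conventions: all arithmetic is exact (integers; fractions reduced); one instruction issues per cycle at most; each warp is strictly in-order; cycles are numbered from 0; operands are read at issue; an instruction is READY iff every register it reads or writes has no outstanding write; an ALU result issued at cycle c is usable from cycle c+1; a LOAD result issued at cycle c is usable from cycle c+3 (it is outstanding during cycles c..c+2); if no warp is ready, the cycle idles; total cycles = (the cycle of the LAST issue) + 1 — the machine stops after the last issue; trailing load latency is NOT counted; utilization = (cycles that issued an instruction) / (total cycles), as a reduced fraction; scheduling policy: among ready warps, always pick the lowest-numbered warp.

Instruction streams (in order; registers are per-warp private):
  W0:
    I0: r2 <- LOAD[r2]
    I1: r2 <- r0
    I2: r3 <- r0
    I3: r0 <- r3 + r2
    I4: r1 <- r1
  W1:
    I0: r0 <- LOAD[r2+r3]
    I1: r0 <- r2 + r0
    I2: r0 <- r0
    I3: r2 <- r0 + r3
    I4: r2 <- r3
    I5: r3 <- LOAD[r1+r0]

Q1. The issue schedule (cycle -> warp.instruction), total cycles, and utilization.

cycle 0: W0.I0
cycle 1: W1.I0
cycle 2: idle
cycle 3: W0.I1
cycle 4: W0.I2
cycle 5: W0.I3
cycle 6: W0.I4
cycle 7: W1.I1
cycle 8: W1.I2
cycle 9: W1.I3
cycle 10: W1.I4
cycle 11: W1.I5

Answer: 12 cycles, utilization 11/12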